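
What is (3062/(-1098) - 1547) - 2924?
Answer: -2456110/549 ≈ -4473.8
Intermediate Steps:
(3062/(-1098) - 1547) - 2924 = (3062*(-1/1098) - 1547) - 2924 = (-1531/549 - 1547) - 2924 = -850834/549 - 2924 = -2456110/549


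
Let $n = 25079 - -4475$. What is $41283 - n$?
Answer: $11729$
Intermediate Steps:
$n = 29554$ ($n = 25079 + 4475 = 29554$)
$41283 - n = 41283 - 29554 = 11729$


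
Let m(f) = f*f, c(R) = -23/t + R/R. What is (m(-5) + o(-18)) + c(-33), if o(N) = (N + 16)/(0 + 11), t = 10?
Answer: 2587/110 ≈ 23.518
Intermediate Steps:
c(R) = -13/10 (c(R) = -23/10 + R/R = -23*⅒ + 1 = -23/10 + 1 = -13/10)
o(N) = 16/11 + N/11 (o(N) = (16 + N)/11 = (16 + N)*(1/11) = 16/11 + N/11)
m(f) = f²
(m(-5) + o(-18)) + c(-33) = ((-5)² + (16/11 + (1/11)*(-18))) - 13/10 = (25 + (16/11 - 18/11)) - 13/10 = (25 - 2/11) - 13/10 = 273/11 - 13/10 = 2587/110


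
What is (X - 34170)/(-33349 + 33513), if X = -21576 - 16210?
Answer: -17989/41 ≈ -438.76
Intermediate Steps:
X = -37786
(X - 34170)/(-33349 + 33513) = (-37786 - 34170)/(-33349 + 33513) = -71956/164 = -71956*1/164 = -17989/41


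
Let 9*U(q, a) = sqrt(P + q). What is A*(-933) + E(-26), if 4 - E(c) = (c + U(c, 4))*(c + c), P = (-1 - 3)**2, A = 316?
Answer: -296176 + 52*I*sqrt(10)/9 ≈ -2.9618e+5 + 18.271*I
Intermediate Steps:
P = 16 (P = (-4)**2 = 16)
U(q, a) = sqrt(16 + q)/9
E(c) = 4 - 2*c*(c + sqrt(16 + c)/9) (E(c) = 4 - (c + sqrt(16 + c)/9)*(c + c) = 4 - (c + sqrt(16 + c)/9)*2*c = 4 - 2*c*(c + sqrt(16 + c)/9))
A*(-933) + E(-26) = 316*(-933) + (4 - 2*(-26)**2 - 2/9*(-26)*sqrt(16 - 26)) = -294828 + (4 - 2*676 - 2/9*(-26)*sqrt(-10)) = -294828 + (4 - 1352 - 2/9*(-26)*I*sqrt(10)) = -294828 + (4 - 1352 + 52*I*sqrt(10)/9) = -294828 + (-1348 + 52*I*sqrt(10)/9) = -296176 + 52*I*sqrt(10)/9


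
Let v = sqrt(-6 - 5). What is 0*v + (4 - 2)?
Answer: 2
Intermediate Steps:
v = I*sqrt(11) (v = sqrt(-11) = I*sqrt(11) ≈ 3.3166*I)
0*v + (4 - 2) = 0*(I*sqrt(11)) + (4 - 2) = 0 + 2 = 2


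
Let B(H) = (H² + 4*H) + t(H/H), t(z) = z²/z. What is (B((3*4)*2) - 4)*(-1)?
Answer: -669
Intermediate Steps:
t(z) = z
B(H) = 1 + H² + 4*H (B(H) = (H² + 4*H) + H/H = (H² + 4*H) + 1 = 1 + H² + 4*H)
(B((3*4)*2) - 4)*(-1) = ((1 + ((3*4)*2)² + 4*((3*4)*2)) - 4)*(-1) = ((1 + (12*2)² + 4*(12*2)) - 4)*(-1) = ((1 + 24² + 4*24) - 4)*(-1) = ((1 + 576 + 96) - 4)*(-1) = (673 - 4)*(-1) = 669*(-1) = -669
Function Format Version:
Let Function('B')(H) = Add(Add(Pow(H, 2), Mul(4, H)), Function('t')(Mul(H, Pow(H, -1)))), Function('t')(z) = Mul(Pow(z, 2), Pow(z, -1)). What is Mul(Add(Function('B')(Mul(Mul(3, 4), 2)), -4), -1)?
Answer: -669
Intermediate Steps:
Function('t')(z) = z
Function('B')(H) = Add(1, Pow(H, 2), Mul(4, H)) (Function('B')(H) = Add(Add(Pow(H, 2), Mul(4, H)), Mul(H, Pow(H, -1))) = Add(Add(Pow(H, 2), Mul(4, H)), 1) = Add(1, Pow(H, 2), Mul(4, H)))
Mul(Add(Function('B')(Mul(Mul(3, 4), 2)), -4), -1) = Mul(Add(Add(1, Pow(Mul(Mul(3, 4), 2), 2), Mul(4, Mul(Mul(3, 4), 2))), -4), -1) = Mul(Add(Add(1, Pow(Mul(12, 2), 2), Mul(4, Mul(12, 2))), -4), -1) = Mul(Add(Add(1, Pow(24, 2), Mul(4, 24)), -4), -1) = Mul(Add(Add(1, 576, 96), -4), -1) = Mul(Add(673, -4), -1) = Mul(669, -1) = -669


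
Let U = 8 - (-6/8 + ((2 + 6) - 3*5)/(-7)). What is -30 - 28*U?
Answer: -247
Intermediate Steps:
U = 31/4 (U = 8 - (-6*1/8 + (8 - 15)*(-1/7)) = 8 - (-3/4 - 7*(-1/7)) = 8 - (-3/4 + 1) = 8 - 1*1/4 = 8 - 1/4 = 31/4 ≈ 7.7500)
-30 - 28*U = -30 - 28*31/4 = -30 - 217 = -247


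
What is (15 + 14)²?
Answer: 841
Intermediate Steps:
(15 + 14)² = 29² = 841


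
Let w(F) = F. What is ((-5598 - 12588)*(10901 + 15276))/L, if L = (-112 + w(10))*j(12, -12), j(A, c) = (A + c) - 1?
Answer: -79342487/17 ≈ -4.6672e+6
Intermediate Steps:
j(A, c) = -1 + A + c
L = 102 (L = (-112 + 10)*(-1 + 12 - 12) = -102*(-1) = 102)
((-5598 - 12588)*(10901 + 15276))/L = ((-5598 - 12588)*(10901 + 15276))/102 = -18186*26177*(1/102) = -476054922*1/102 = -79342487/17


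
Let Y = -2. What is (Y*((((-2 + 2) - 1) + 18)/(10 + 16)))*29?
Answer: -493/13 ≈ -37.923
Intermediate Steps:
(Y*((((-2 + 2) - 1) + 18)/(10 + 16)))*29 = -2*(((-2 + 2) - 1) + 18)/(10 + 16)*29 = -2*((0 - 1) + 18)/26*29 = -2*(-1 + 18)/26*29 = -34/26*29 = -2*17/26*29 = -17/13*29 = -493/13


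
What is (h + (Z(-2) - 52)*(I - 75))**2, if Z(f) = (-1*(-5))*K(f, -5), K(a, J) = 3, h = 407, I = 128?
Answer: 2414916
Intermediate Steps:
Z(f) = 15 (Z(f) = -1*(-5)*3 = 5*3 = 15)
(h + (Z(-2) - 52)*(I - 75))**2 = (407 + (15 - 52)*(128 - 75))**2 = (407 - 37*53)**2 = (407 - 1961)**2 = (-1554)**2 = 2414916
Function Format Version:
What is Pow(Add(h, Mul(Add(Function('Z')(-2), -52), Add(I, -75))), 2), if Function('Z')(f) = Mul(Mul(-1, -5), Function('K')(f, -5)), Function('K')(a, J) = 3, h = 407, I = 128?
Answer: 2414916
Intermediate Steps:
Function('Z')(f) = 15 (Function('Z')(f) = Mul(Mul(-1, -5), 3) = Mul(5, 3) = 15)
Pow(Add(h, Mul(Add(Function('Z')(-2), -52), Add(I, -75))), 2) = Pow(Add(407, Mul(Add(15, -52), Add(128, -75))), 2) = Pow(Add(407, Mul(-37, 53)), 2) = Pow(Add(407, -1961), 2) = Pow(-1554, 2) = 2414916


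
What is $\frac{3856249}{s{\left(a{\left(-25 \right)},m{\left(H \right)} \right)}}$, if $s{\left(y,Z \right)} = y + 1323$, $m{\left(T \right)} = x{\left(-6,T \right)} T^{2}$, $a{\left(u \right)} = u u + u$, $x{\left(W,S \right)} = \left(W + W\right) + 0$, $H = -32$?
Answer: $\frac{3856249}{1923} \approx 2005.3$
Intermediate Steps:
$x{\left(W,S \right)} = 2 W$ ($x{\left(W,S \right)} = 2 W + 0 = 2 W$)
$a{\left(u \right)} = u + u^{2}$ ($a{\left(u \right)} = u^{2} + u = u + u^{2}$)
$m{\left(T \right)} = - 12 T^{2}$ ($m{\left(T \right)} = 2 \left(-6\right) T^{2} = - 12 T^{2}$)
$s{\left(y,Z \right)} = 1323 + y$
$\frac{3856249}{s{\left(a{\left(-25 \right)},m{\left(H \right)} \right)}} = \frac{3856249}{1323 - 25 \left(1 - 25\right)} = \frac{3856249}{1323 - -600} = \frac{3856249}{1323 + 600} = \frac{3856249}{1923}$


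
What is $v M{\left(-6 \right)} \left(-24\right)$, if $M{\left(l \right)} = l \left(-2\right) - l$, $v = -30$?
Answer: $12960$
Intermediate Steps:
$M{\left(l \right)} = - 3 l$ ($M{\left(l \right)} = - 2 l - l = - 3 l$)
$v M{\left(-6 \right)} \left(-24\right) = - 30 \left(\left(-3\right) \left(-6\right)\right) \left(-24\right) = \left(-30\right) 18 \left(-24\right) = \left(-540\right) \left(-24\right) = 12960$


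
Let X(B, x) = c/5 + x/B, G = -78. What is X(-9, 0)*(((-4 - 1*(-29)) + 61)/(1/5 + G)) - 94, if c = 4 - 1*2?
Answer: -36738/389 ≈ -94.442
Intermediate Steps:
c = 2 (c = 4 - 2 = 2)
X(B, x) = ⅖ + x/B (X(B, x) = 2/5 + x/B = 2*(⅕) + x/B = ⅖ + x/B)
X(-9, 0)*(((-4 - 1*(-29)) + 61)/(1/5 + G)) - 94 = (⅖ + 0/(-9))*(((-4 - 1*(-29)) + 61)/(1/5 - 78)) - 94 = (⅖ + 0*(-⅑))*(((-4 + 29) + 61)/(⅕ - 78)) - 94 = (⅖ + 0)*((25 + 61)/(-389/5)) - 94 = 2*(86*(-5/389))/5 - 94 = (⅖)*(-430/389) - 94 = -172/389 - 94 = -36738/389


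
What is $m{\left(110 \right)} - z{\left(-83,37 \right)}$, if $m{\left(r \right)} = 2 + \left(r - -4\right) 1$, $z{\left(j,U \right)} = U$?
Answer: $79$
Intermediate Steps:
$m{\left(r \right)} = 6 + r$ ($m{\left(r \right)} = 2 + \left(r + 4\right) 1 = 2 + \left(4 + r\right) 1 = 2 + \left(4 + r\right) = 6 + r$)
$m{\left(110 \right)} - z{\left(-83,37 \right)} = \left(6 + 110\right) - 37 = 116 - 37 = 79$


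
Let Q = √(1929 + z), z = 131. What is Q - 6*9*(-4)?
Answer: 216 + 2*√515 ≈ 261.39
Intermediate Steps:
Q = 2*√515 (Q = √(1929 + 131) = √2060 = 2*√515 ≈ 45.387)
Q - 6*9*(-4) = 2*√515 - 6*9*(-4) = 2*√515 - 54*(-4) = 2*√515 - 1*(-216) = 2*√515 + 216 = 216 + 2*√515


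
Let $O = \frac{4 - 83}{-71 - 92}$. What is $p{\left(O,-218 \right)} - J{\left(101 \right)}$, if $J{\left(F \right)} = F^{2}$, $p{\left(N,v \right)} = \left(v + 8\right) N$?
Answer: $- \frac{1679353}{163} \approx -10303.0$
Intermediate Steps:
$O = \frac{79}{163}$ ($O = - \frac{79}{-163} = \left(-79\right) \left(- \frac{1}{163}\right) = \frac{79}{163} \approx 0.48466$)
$p{\left(N,v \right)} = N \left(8 + v\right)$ ($p{\left(N,v \right)} = \left(8 + v\right) N = N \left(8 + v\right)$)
$p{\left(O,-218 \right)} - J{\left(101 \right)} = \frac{79 \left(8 - 218\right)}{163} - 101^{2} = \frac{79}{163} \left(-210\right) - 10201 = - \frac{16590}{163} - 10201 = - \frac{1679353}{163}$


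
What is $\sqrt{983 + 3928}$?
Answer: $\sqrt{4911} \approx 70.078$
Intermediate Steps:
$\sqrt{983 + 3928} = \sqrt{4911}$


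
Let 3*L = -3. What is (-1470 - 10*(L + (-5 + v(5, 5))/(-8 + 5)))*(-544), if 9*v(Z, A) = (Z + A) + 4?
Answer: 21613120/27 ≈ 8.0049e+5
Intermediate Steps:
L = -1 (L = (1/3)*(-3) = -1)
v(Z, A) = 4/9 + A/9 + Z/9 (v(Z, A) = ((Z + A) + 4)/9 = ((A + Z) + 4)/9 = (4 + A + Z)/9 = 4/9 + A/9 + Z/9)
(-1470 - 10*(L + (-5 + v(5, 5))/(-8 + 5)))*(-544) = (-1470 - 10*(-1 + (-5 + (4/9 + (1/9)*5 + (1/9)*5))/(-8 + 5)))*(-544) = (-1470 - 10*(-1 + (-5 + (4/9 + 5/9 + 5/9))/(-3)))*(-544) = (-1470 - 10*(-1 + (-5 + 14/9)*(-1/3)))*(-544) = (-1470 - 10*(-1 - 31/9*(-1/3)))*(-544) = (-1470 - 10*(-1 + 31/27))*(-544) = (-1470 - 10*4/27)*(-544) = (-1470 - 40/27)*(-544) = -39730/27*(-544) = 21613120/27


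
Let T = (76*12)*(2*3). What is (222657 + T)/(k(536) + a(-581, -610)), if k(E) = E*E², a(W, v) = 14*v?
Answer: 76043/51327372 ≈ 0.0014815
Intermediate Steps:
k(E) = E³
T = 5472 (T = 912*6 = 5472)
(222657 + T)/(k(536) + a(-581, -610)) = (222657 + 5472)/(536³ + 14*(-610)) = 228129/(153990656 - 8540) = 228129/153982116 = 228129*(1/153982116) = 76043/51327372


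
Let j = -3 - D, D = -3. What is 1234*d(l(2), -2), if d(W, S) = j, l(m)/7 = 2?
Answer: 0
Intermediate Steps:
j = 0 (j = -3 - 1*(-3) = -3 + 3 = 0)
l(m) = 14 (l(m) = 7*2 = 14)
d(W, S) = 0
1234*d(l(2), -2) = 1234*0 = 0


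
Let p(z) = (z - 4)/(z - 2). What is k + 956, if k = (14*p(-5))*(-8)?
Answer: 812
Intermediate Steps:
p(z) = (-4 + z)/(-2 + z)
k = -144 (k = (14*((-4 - 5)/(-2 - 5)))*(-8) = (14*(-9/(-7)))*(-8) = (14*(-⅐*(-9)))*(-8) = (14*(9/7))*(-8) = 18*(-8) = -144)
k + 956 = -144 + 956 = 812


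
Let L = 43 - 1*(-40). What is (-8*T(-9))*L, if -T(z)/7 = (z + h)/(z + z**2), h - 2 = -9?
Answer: -9296/9 ≈ -1032.9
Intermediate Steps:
h = -7 (h = 2 - 9 = -7)
L = 83 (L = 43 + 40 = 83)
T(z) = -7*(-7 + z)/(z + z**2) (T(z) = -7*(z - 7)/(z + z**2) = -7*(-7 + z)/(z + z**2))
(-8*T(-9))*L = -56*(7 - 1*(-9))/((-9)*(1 - 9))*83 = -56*(-1)*(7 + 9)/(9*(-8))*83 = -56*(-1)*(-1)*16/(9*8)*83 = -8*14/9*83 = -112/9*83 = -9296/9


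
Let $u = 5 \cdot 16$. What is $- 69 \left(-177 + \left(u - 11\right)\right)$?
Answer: $7452$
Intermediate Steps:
$u = 80$
$- 69 \left(-177 + \left(u - 11\right)\right) = - 69 \left(-177 + \left(80 - 11\right)\right) = - 69 \left(-177 + 69\right) = \left(-69\right) \left(-108\right) = 7452$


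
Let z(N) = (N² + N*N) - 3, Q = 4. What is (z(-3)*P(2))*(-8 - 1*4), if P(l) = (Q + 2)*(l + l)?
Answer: -4320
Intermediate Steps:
z(N) = -3 + 2*N² (z(N) = (N² + N²) - 3 = 2*N² - 3 = -3 + 2*N²)
P(l) = 12*l (P(l) = (4 + 2)*(l + l) = 6*(2*l) = 12*l)
(z(-3)*P(2))*(-8 - 1*4) = ((-3 + 2*(-3)²)*(12*2))*(-8 - 1*4) = ((-3 + 2*9)*24)*(-8 - 4) = ((-3 + 18)*24)*(-12) = (15*24)*(-12) = 360*(-12) = -4320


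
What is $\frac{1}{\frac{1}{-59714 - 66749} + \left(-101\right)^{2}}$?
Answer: $\frac{126463}{1290049062} \approx 9.803 \cdot 10^{-5}$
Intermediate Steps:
$\frac{1}{\frac{1}{-59714 - 66749} + \left(-101\right)^{2}} = \frac{1}{\frac{1}{-126463} + 10201} = \frac{1}{- \frac{1}{126463} + 10201} = \frac{1}{\frac{1290049062}{126463}} = \frac{126463}{1290049062}$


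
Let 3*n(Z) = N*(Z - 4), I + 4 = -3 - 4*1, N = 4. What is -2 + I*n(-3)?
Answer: 302/3 ≈ 100.67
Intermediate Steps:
I = -11 (I = -4 + (-3 - 4*1) = -4 + (-3 - 4) = -4 - 7 = -11)
n(Z) = -16/3 + 4*Z/3 (n(Z) = (4*(Z - 4))/3 = (4*(-4 + Z))/3 = (-16 + 4*Z)/3 = -16/3 + 4*Z/3)
-2 + I*n(-3) = -2 - 11*(-16/3 + (4/3)*(-3)) = -2 - 11*(-16/3 - 4) = -2 - 11*(-28/3) = -2 + 308/3 = 302/3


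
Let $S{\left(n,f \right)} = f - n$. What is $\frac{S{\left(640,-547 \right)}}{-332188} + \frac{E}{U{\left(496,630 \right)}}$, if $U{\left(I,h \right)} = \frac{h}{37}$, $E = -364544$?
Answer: $- \frac{2240296758127}{104639220} \approx -21410.0$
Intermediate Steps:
$U{\left(I,h \right)} = \frac{h}{37}$ ($U{\left(I,h \right)} = h \frac{1}{37} = \frac{h}{37}$)
$\frac{S{\left(640,-547 \right)}}{-332188} + \frac{E}{U{\left(496,630 \right)}} = \frac{-547 - 640}{-332188} - \frac{364544}{\frac{1}{37} \cdot 630} = \left(-547 - 640\right) \left(- \frac{1}{332188}\right) - \frac{364544}{\frac{630}{37}} = \left(-1187\right) \left(- \frac{1}{332188}\right) - \frac{6744064}{315} = \frac{1187}{332188} - \frac{6744064}{315} = - \frac{2240296758127}{104639220}$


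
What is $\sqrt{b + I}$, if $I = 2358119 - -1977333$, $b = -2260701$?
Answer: $\sqrt{2074751} \approx 1440.4$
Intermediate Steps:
$I = 4335452$ ($I = 2358119 + 1977333 = 4335452$)
$\sqrt{b + I} = \sqrt{-2260701 + 4335452} = \sqrt{2074751}$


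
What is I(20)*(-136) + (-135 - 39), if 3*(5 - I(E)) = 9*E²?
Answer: 162346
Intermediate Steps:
I(E) = 5 - 3*E²
I(20)*(-136) + (-135 - 39) = (5 - 3*20²)*(-136) + (-135 - 39) = (5 - 3*400)*(-136) - 174 = (5 - 1200)*(-136) - 174 = -1195*(-136) - 174 = 162520 - 174 = 162346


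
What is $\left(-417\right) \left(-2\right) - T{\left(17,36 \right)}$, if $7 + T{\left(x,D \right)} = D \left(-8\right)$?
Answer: $1129$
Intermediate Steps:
$T{\left(x,D \right)} = -7 - 8 D$ ($T{\left(x,D \right)} = -7 + D \left(-8\right) = -7 - 8 D$)
$\left(-417\right) \left(-2\right) - T{\left(17,36 \right)} = \left(-417\right) \left(-2\right) - \left(-7 - 288\right) = 834 - \left(-7 - 288\right) = 834 - -295 = 834 + 295 = 1129$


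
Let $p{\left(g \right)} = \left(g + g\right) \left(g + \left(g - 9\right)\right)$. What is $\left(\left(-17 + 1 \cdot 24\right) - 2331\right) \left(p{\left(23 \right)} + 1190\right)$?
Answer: $-6721008$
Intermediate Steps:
$p{\left(g \right)} = 2 g \left(-9 + 2 g\right)$ ($p{\left(g \right)} = 2 g \left(g + \left(g - 9\right)\right) = 2 g \left(g + \left(-9 + g\right)\right) = 2 g \left(-9 + 2 g\right)$)
$\left(\left(-17 + 1 \cdot 24\right) - 2331\right) \left(p{\left(23 \right)} + 1190\right) = \left(\left(-17 + 1 \cdot 24\right) - 2331\right) \left(2 \cdot 23 \left(-9 + 2 \cdot 23\right) + 1190\right) = \left(\left(-17 + 24\right) - 2331\right) \left(2 \cdot 23 \left(-9 + 46\right) + 1190\right) = \left(7 - 2331\right) \left(2 \cdot 23 \cdot 37 + 1190\right) = - 2324 \left(1702 + 1190\right) = \left(-2324\right) 2892 = -6721008$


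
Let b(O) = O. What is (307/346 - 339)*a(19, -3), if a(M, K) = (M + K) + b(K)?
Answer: -1520831/346 ≈ -4395.5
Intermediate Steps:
a(M, K) = M + 2*K (a(M, K) = (M + K) + K = (K + M) + K = M + 2*K)
(307/346 - 339)*a(19, -3) = (307/346 - 339)*(19 + 2*(-3)) = (307*(1/346) - 339)*(19 - 6) = (307/346 - 339)*13 = -116987/346*13 = -1520831/346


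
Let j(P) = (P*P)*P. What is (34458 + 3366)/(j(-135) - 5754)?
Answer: -12608/822043 ≈ -0.015337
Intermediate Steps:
j(P) = P³ (j(P) = P²*P = P³)
(34458 + 3366)/(j(-135) - 5754) = (34458 + 3366)/((-135)³ - 5754) = 37824/(-2460375 - 5754) = 37824/(-2466129) = 37824*(-1/2466129) = -12608/822043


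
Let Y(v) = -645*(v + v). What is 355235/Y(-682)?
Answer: 71047/175956 ≈ 0.40378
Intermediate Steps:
Y(v) = -1290*v
355235/Y(-682) = 355235/((-1290*(-682))) = 355235/879780 = 355235*(1/879780) = 71047/175956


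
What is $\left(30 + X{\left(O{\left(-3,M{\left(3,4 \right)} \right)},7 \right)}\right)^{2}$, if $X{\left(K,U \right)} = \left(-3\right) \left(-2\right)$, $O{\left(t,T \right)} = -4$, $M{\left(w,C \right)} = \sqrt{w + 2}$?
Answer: $1296$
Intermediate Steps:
$M{\left(w,C \right)} = \sqrt{2 + w}$
$X{\left(K,U \right)} = 6$
$\left(30 + X{\left(O{\left(-3,M{\left(3,4 \right)} \right)},7 \right)}\right)^{2} = \left(30 + 6\right)^{2} = 36^{2} = 1296$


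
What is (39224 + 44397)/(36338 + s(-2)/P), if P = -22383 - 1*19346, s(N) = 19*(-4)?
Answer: 3489420709/1516348478 ≈ 2.3012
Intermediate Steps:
s(N) = -76
P = -41729 (P = -22383 - 19346 = -41729)
(39224 + 44397)/(36338 + s(-2)/P) = (39224 + 44397)/(36338 - 76/(-41729)) = 83621/(36338 - 76*(-1/41729)) = 83621/(36338 + 76/41729) = 83621/(1516348478/41729) = 83621*(41729/1516348478) = 3489420709/1516348478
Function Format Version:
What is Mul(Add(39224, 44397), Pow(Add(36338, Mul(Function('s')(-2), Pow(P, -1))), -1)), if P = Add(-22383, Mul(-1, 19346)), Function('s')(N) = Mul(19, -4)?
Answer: Rational(3489420709, 1516348478) ≈ 2.3012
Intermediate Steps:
Function('s')(N) = -76
P = -41729 (P = Add(-22383, -19346) = -41729)
Mul(Add(39224, 44397), Pow(Add(36338, Mul(Function('s')(-2), Pow(P, -1))), -1)) = Mul(Add(39224, 44397), Pow(Add(36338, Mul(-76, Pow(-41729, -1))), -1)) = Mul(83621, Pow(Add(36338, Mul(-76, Rational(-1, 41729))), -1)) = Mul(83621, Pow(Add(36338, Rational(76, 41729)), -1)) = Mul(83621, Pow(Rational(1516348478, 41729), -1)) = Mul(83621, Rational(41729, 1516348478)) = Rational(3489420709, 1516348478)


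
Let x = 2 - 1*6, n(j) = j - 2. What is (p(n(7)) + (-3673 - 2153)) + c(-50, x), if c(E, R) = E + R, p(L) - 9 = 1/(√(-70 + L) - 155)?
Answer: -28286509/4818 - I*√65/24090 ≈ -5871.0 - 0.00033467*I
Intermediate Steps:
n(j) = -2 + j
x = -4 (x = 2 - 6 = -4)
p(L) = 9 + 1/(-155 + √(-70 + L)) (p(L) = 9 + 1/(√(-70 + L) - 155) = 9 + 1/(-155 + √(-70 + L)))
(p(n(7)) + (-3673 - 2153)) + c(-50, x) = ((-1394 + 9*√(-70 + (-2 + 7)))/(-155 + √(-70 + (-2 + 7))) + (-3673 - 2153)) + (-50 - 4) = ((-1394 + 9*√(-70 + 5))/(-155 + √(-70 + 5)) - 5826) - 54 = ((-1394 + 9*√(-65))/(-155 + √(-65)) - 5826) - 54 = ((-1394 + 9*(I*√65))/(-155 + I*√65) - 5826) - 54 = ((-1394 + 9*I*√65)/(-155 + I*√65) - 5826) - 54 = (-5826 + (-1394 + 9*I*√65)/(-155 + I*√65)) - 54 = -5880 + (-1394 + 9*I*√65)/(-155 + I*√65)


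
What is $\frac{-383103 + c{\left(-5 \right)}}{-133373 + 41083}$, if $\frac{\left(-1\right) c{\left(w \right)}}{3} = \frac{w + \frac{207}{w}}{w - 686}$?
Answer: $\frac{1323621561}{318861950} \approx 4.1511$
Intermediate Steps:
$c{\left(w \right)} = - \frac{3 \left(w + \frac{207}{w}\right)}{-686 + w}$ ($c{\left(w \right)} = - 3 \frac{w + \frac{207}{w}}{w - 686} = - 3 \frac{w + \frac{207}{w}}{-686 + w} = - \frac{3 \left(w + \frac{207}{w}\right)}{-686 + w}$)
$\frac{-383103 + c{\left(-5 \right)}}{-133373 + 41083} = \frac{-383103 + \frac{3 \left(-207 - \left(-5\right)^{2}\right)}{\left(-5\right) \left(-686 - 5\right)}}{-133373 + 41083} = \frac{-383103 + 3 \left(- \frac{1}{5}\right) \frac{1}{-691} \left(-207 - 25\right)}{-92290} = \left(-383103 + 3 \left(- \frac{1}{5}\right) \left(- \frac{1}{691}\right) \left(-207 - 25\right)\right) \left(- \frac{1}{92290}\right) = \left(-383103 + 3 \left(- \frac{1}{5}\right) \left(- \frac{1}{691}\right) \left(-232\right)\right) \left(- \frac{1}{92290}\right) = \left(-383103 - \frac{696}{3455}\right) \left(- \frac{1}{92290}\right) = \left(- \frac{1323621561}{3455}\right) \left(- \frac{1}{92290}\right) = \frac{1323621561}{318861950}$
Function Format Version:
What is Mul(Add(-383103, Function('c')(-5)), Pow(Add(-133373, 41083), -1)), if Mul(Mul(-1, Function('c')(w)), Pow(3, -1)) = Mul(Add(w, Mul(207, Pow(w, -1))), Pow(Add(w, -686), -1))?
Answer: Rational(1323621561, 318861950) ≈ 4.1511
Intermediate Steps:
Function('c')(w) = Mul(-3, Pow(Add(-686, w), -1), Add(w, Mul(207, Pow(w, -1)))) (Function('c')(w) = Mul(-3, Mul(Add(w, Mul(207, Pow(w, -1))), Pow(Add(w, -686), -1))) = Mul(-3, Mul(Add(w, Mul(207, Pow(w, -1))), Pow(Add(-686, w), -1))) = Mul(-3, Mul(Pow(Add(-686, w), -1), Add(w, Mul(207, Pow(w, -1))))) = Mul(-3, Pow(Add(-686, w), -1), Add(w, Mul(207, Pow(w, -1)))))
Mul(Add(-383103, Function('c')(-5)), Pow(Add(-133373, 41083), -1)) = Mul(Add(-383103, Mul(3, Pow(-5, -1), Pow(Add(-686, -5), -1), Add(-207, Mul(-1, Pow(-5, 2))))), Pow(Add(-133373, 41083), -1)) = Mul(Add(-383103, Mul(3, Rational(-1, 5), Pow(-691, -1), Add(-207, Mul(-1, 25)))), Pow(-92290, -1)) = Mul(Add(-383103, Mul(3, Rational(-1, 5), Rational(-1, 691), Add(-207, -25))), Rational(-1, 92290)) = Mul(Add(-383103, Mul(3, Rational(-1, 5), Rational(-1, 691), -232)), Rational(-1, 92290)) = Mul(Add(-383103, Rational(-696, 3455)), Rational(-1, 92290)) = Mul(Rational(-1323621561, 3455), Rational(-1, 92290)) = Rational(1323621561, 318861950)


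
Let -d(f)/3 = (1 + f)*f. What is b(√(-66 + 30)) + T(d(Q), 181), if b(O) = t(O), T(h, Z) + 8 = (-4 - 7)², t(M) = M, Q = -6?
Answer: 113 + 6*I ≈ 113.0 + 6.0*I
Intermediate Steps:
d(f) = -3*f*(1 + f) (d(f) = -3*(1 + f)*f = -3*f*(1 + f))
T(h, Z) = 113 (T(h, Z) = -8 + (-4 - 7)² = -8 + (-11)² = -8 + 121 = 113)
b(O) = O
b(√(-66 + 30)) + T(d(Q), 181) = √(-66 + 30) + 113 = √(-36) + 113 = 6*I + 113 = 113 + 6*I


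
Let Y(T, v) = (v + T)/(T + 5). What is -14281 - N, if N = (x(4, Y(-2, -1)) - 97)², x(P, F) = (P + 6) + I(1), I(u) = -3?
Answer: -22381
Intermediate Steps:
Y(T, v) = (T + v)/(5 + T)
x(P, F) = 3 + P (x(P, F) = (P + 6) - 3 = (6 + P) - 3 = 3 + P)
N = 8100 (N = ((3 + 4) - 97)² = (7 - 97)² = (-90)² = 8100)
-14281 - N = -14281 - 1*8100 = -14281 - 8100 = -22381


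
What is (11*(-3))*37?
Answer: -1221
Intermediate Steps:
(11*(-3))*37 = -33*37 = -1221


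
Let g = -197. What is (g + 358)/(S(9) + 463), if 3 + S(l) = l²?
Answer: 161/541 ≈ 0.29760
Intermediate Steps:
S(l) = -3 + l²
(g + 358)/(S(9) + 463) = (-197 + 358)/((-3 + 9²) + 463) = 161/((-3 + 81) + 463) = 161/(78 + 463) = 161/541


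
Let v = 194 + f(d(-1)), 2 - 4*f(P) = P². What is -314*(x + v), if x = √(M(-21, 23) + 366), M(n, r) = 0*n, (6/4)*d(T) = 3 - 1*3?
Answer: -61073 - 314*√366 ≈ -67080.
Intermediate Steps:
d(T) = 0 (d(T) = 2*(3 - 1*3)/3 = 2*(3 - 3)/3 = (⅔)*0 = 0)
f(P) = ½ - P²/4
v = 389/2 (v = 194 + (½ - ¼*0²) = 194 + (½ - ¼*0) = 194 + (½ + 0) = 194 + ½ = 389/2 ≈ 194.50)
M(n, r) = 0
x = √366 (x = √(0 + 366) = √366 ≈ 19.131)
-314*(x + v) = -314*(√366 + 389/2) = -314*(389/2 + √366) = -61073 - 314*√366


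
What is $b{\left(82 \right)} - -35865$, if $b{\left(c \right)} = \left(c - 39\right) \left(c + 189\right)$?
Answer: $47518$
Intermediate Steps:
$b{\left(c \right)} = \left(-39 + c\right) \left(189 + c\right)$
$b{\left(82 \right)} - -35865 = \left(-7371 + 82^{2} + 150 \cdot 82\right) - -35865 = \left(-7371 + 6724 + 12300\right) + 35865 = 11653 + 35865 = 47518$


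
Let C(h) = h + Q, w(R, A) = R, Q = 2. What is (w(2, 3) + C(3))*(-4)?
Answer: -28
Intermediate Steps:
C(h) = 2 + h (C(h) = h + 2 = 2 + h)
(w(2, 3) + C(3))*(-4) = (2 + (2 + 3))*(-4) = (2 + 5)*(-4) = 7*(-4) = -28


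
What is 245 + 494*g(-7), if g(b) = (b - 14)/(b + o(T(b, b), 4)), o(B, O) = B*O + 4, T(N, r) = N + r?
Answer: 24829/59 ≈ 420.83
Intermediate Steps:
o(B, O) = 4 + B*O
g(b) = (-14 + b)/(4 + 9*b) (g(b) = (b - 14)/(b + (4 + (b + b)*4)) = (-14 + b)/(b + (4 + (2*b)*4)) = (-14 + b)/(b + (4 + 8*b)) = (-14 + b)/(4 + 9*b))
245 + 494*g(-7) = 245 + 494*((-14 - 7)/(4 + 9*(-7))) = 245 + 494*(-21/(4 - 63)) = 245 + 494*(-21/(-59)) = 245 + 494*(-1/59*(-21)) = 245 + 494*(21/59) = 245 + 10374/59 = 24829/59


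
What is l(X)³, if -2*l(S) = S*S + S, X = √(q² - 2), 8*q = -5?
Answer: -944201/2097152 - 25235*I*√103/262144 ≈ -0.45023 - 0.97697*I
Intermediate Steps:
q = -5/8 (q = (⅛)*(-5) = -5/8 ≈ -0.62500)
X = I*√103/8 (X = √((-5/8)² - 2) = √(25/64 - 2) = √(-103/64) = I*√103/8 ≈ 1.2686*I)
l(S) = -S/2 - S²/2 (l(S) = -(S*S + S)/2 = -(S² + S)/2 = -(S + S²)/2 = -S/2 - S²/2)
l(X)³ = (-I*√103/8*(1 + I*√103/8)/2)³ = (-I*√103*(1 + I*√103/8)/16)³ = 103*I*√103*(1 + I*√103/8)³/4096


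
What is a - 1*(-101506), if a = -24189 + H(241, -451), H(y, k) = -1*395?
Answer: 76922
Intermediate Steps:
H(y, k) = -395
a = -24584 (a = -24189 - 395 = -24584)
a - 1*(-101506) = -24584 - 1*(-101506) = -24584 + 101506 = 76922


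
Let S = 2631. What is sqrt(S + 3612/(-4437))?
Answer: sqrt(5753376555)/1479 ≈ 51.285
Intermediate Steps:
sqrt(S + 3612/(-4437)) = sqrt(2631 + 3612/(-4437)) = sqrt(2631 + 3612*(-1/4437)) = sqrt(2631 - 1204/1479) = sqrt(3890045/1479) = sqrt(5753376555)/1479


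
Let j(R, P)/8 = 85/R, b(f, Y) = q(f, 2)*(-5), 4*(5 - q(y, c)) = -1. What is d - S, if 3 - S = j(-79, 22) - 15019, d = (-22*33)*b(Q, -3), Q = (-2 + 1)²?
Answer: 636249/158 ≈ 4026.9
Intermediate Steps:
Q = 1 (Q = (-1)² = 1)
q(y, c) = 21/4 (q(y, c) = 5 - ¼*(-1) = 5 + ¼ = 21/4)
b(f, Y) = -105/4 (b(f, Y) = (21/4)*(-5) = -105/4)
j(R, P) = 680/R (j(R, P) = 8*(85/R) = 680/R)
d = 38115/2 (d = -22*33*(-105/4) = -726*(-105/4) = 38115/2 ≈ 19058.)
S = 1187418/79 (S = 3 - (680/(-79) - 15019) = 3 - (680*(-1/79) - 15019) = 3 - (-680/79 - 15019) = 3 - 1*(-1187181/79) = 3 + 1187181/79 = 1187418/79 ≈ 15031.)
d - S = 38115/2 - 1*1187418/79 = 38115/2 - 1187418/79 = 636249/158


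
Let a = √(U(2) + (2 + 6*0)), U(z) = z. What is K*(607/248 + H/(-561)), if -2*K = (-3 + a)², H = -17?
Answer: -20279/16368 ≈ -1.2389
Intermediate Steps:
a = 2 (a = √(2 + (2 + 6*0)) = √(2 + (2 + 0)) = √(2 + 2) = √4 = 2)
K = -½ (K = -(-3 + 2)²/2 = -½*(-1)² = -½*1 = -½ ≈ -0.50000)
K*(607/248 + H/(-561)) = -(607/248 - 17/(-561))/2 = -(607*(1/248) - 17*(-1/561))/2 = -(607/248 + 1/33)/2 = -½*20279/8184 = -20279/16368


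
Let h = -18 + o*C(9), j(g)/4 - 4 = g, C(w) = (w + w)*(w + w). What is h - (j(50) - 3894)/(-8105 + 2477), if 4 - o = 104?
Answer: -30408697/938 ≈ -32419.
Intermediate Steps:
o = -100 (o = 4 - 1*104 = 4 - 104 = -100)
C(w) = 4*w² (C(w) = (2*w)*(2*w) = 4*w²)
j(g) = 16 + 4*g
h = -32418 (h = -18 - 400*9² = -18 - 400*81 = -18 - 100*324 = -18 - 32400 = -32418)
h - (j(50) - 3894)/(-8105 + 2477) = -32418 - ((16 + 4*50) - 3894)/(-8105 + 2477) = -32418 - ((16 + 200) - 3894)/(-5628) = -32418 - (216 - 3894)*(-1)/5628 = -32418 - (-3678)*(-1)/5628 = -32418 - 1*613/938 = -32418 - 613/938 = -30408697/938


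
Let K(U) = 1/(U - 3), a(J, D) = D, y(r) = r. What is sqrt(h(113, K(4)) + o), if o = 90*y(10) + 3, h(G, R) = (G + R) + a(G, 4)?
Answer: sqrt(1021) ≈ 31.953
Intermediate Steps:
K(U) = 1/(-3 + U)
h(G, R) = 4 + G + R (h(G, R) = (G + R) + 4 = 4 + G + R)
o = 903 (o = 90*10 + 3 = 900 + 3 = 903)
sqrt(h(113, K(4)) + o) = sqrt((4 + 113 + 1/(-3 + 4)) + 903) = sqrt((4 + 113 + 1/1) + 903) = sqrt((4 + 113 + 1) + 903) = sqrt(118 + 903) = sqrt(1021)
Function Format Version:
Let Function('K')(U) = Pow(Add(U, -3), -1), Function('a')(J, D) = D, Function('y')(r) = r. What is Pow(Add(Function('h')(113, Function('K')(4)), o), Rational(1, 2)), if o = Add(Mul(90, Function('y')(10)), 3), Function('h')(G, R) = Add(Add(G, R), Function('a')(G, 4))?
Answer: Pow(1021, Rational(1, 2)) ≈ 31.953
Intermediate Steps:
Function('K')(U) = Pow(Add(-3, U), -1)
Function('h')(G, R) = Add(4, G, R) (Function('h')(G, R) = Add(Add(G, R), 4) = Add(4, G, R))
o = 903 (o = Add(Mul(90, 10), 3) = Add(900, 3) = 903)
Pow(Add(Function('h')(113, Function('K')(4)), o), Rational(1, 2)) = Pow(Add(Add(4, 113, Pow(Add(-3, 4), -1)), 903), Rational(1, 2)) = Pow(Add(Add(4, 113, Pow(1, -1)), 903), Rational(1, 2)) = Pow(Add(Add(4, 113, 1), 903), Rational(1, 2)) = Pow(Add(118, 903), Rational(1, 2)) = Pow(1021, Rational(1, 2))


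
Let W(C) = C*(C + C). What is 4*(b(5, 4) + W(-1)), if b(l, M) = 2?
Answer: 16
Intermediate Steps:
W(C) = 2*C² (W(C) = C*(2*C) = 2*C²)
4*(b(5, 4) + W(-1)) = 4*(2 + 2*(-1)²) = 4*(2 + 2*1) = 4*(2 + 2) = 4*4 = 16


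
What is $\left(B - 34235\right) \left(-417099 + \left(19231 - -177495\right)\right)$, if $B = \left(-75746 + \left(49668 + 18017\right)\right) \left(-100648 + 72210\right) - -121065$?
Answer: $-50537158989404$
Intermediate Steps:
$B = 229359783$ ($B = \left(-75746 + 67685\right) \left(-28438\right) + 121065 = \left(-8061\right) \left(-28438\right) + 121065 = 229238718 + 121065 = 229359783$)
$\left(B - 34235\right) \left(-417099 + \left(19231 - -177495\right)\right) = \left(229359783 - 34235\right) \left(-417099 + \left(19231 - -177495\right)\right) = 229325548 \left(-417099 + \left(19231 + 177495\right)\right) = 229325548 \left(-417099 + 196726\right) = 229325548 \left(-220373\right) = -50537158989404$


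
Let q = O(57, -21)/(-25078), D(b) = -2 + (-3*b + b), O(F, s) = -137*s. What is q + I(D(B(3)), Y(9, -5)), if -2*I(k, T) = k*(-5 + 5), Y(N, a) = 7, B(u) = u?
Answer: -2877/25078 ≈ -0.11472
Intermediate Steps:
D(b) = -2 - 2*b
q = -2877/25078 (q = -137*(-21)/(-25078) = 2877*(-1/25078) = -2877/25078 ≈ -0.11472)
I(k, T) = 0 (I(k, T) = -k*(-5 + 5)/2 = -k*0/2 = -½*0 = 0)
q + I(D(B(3)), Y(9, -5)) = -2877/25078 + 0 = -2877/25078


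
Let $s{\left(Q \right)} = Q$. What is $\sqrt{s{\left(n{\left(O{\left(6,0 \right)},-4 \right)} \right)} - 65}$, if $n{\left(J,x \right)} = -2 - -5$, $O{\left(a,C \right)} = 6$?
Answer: $i \sqrt{62} \approx 7.874 i$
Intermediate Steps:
$n{\left(J,x \right)} = 3$ ($n{\left(J,x \right)} = -2 + 5 = 3$)
$\sqrt{s{\left(n{\left(O{\left(6,0 \right)},-4 \right)} \right)} - 65} = \sqrt{3 - 65} = \sqrt{-62} = i \sqrt{62}$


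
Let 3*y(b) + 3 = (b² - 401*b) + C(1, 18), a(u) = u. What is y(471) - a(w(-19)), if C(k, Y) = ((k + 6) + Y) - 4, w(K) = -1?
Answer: 10997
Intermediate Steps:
C(k, Y) = 2 + Y + k (C(k, Y) = ((6 + k) + Y) - 4 = (6 + Y + k) - 4 = 2 + Y + k)
y(b) = 6 - 401*b/3 + b²/3 (y(b) = -1 + ((b² - 401*b) + (2 + 18 + 1))/3 = -1 + ((b² - 401*b) + 21)/3 = -1 + (21 + b² - 401*b)/3 = -1 + (7 - 401*b/3 + b²/3) = 6 - 401*b/3 + b²/3)
y(471) - a(w(-19)) = (6 - 401/3*471 + (⅓)*471²) - 1*(-1) = (6 - 62957 + (⅓)*221841) + 1 = (6 - 62957 + 73947) + 1 = 10996 + 1 = 10997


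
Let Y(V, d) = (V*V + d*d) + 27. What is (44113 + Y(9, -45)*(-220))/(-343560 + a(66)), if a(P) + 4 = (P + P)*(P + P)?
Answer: 425147/326140 ≈ 1.3036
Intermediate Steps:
Y(V, d) = 27 + V² + d² (Y(V, d) = (V² + d²) + 27 = 27 + V² + d²)
a(P) = -4 + 4*P² (a(P) = -4 + (P + P)*(P + P) = -4 + (2*P)*(2*P) = -4 + 4*P²)
(44113 + Y(9, -45)*(-220))/(-343560 + a(66)) = (44113 + (27 + 9² + (-45)²)*(-220))/(-343560 + (-4 + 4*66²)) = (44113 + (27 + 81 + 2025)*(-220))/(-343560 + (-4 + 4*4356)) = (44113 + 2133*(-220))/(-343560 + (-4 + 17424)) = (44113 - 469260)/(-343560 + 17420) = -425147/(-326140) = -425147*(-1/326140) = 425147/326140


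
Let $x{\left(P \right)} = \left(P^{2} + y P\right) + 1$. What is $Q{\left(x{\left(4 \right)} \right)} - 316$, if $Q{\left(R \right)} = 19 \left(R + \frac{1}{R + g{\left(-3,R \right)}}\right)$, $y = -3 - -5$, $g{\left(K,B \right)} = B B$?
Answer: $\frac{103369}{650} \approx 159.03$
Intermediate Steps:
$g{\left(K,B \right)} = B^{2}$
$y = 2$ ($y = -3 + 5 = 2$)
$x{\left(P \right)} = 1 + P^{2} + 2 P$ ($x{\left(P \right)} = \left(P^{2} + 2 P\right) + 1 = 1 + P^{2} + 2 P$)
$Q{\left(R \right)} = 19 R + \frac{19}{R + R^{2}}$ ($Q{\left(R \right)} = 19 \left(R + \frac{1}{R + R^{2}}\right) = 19 R + \frac{19}{R + R^{2}}$)
$Q{\left(x{\left(4 \right)} \right)} - 316 = \frac{19 \left(1 + \left(1 + 4^{2} + 2 \cdot 4\right)^{2} + \left(1 + 4^{2} + 2 \cdot 4\right)^{3}\right)}{\left(1 + 4^{2} + 2 \cdot 4\right) \left(1 + \left(1 + 4^{2} + 2 \cdot 4\right)\right)} - 316 = \frac{19 \left(1 + \left(1 + 16 + 8\right)^{2} + \left(1 + 16 + 8\right)^{3}\right)}{\left(1 + 16 + 8\right) \left(1 + \left(1 + 16 + 8\right)\right)} - 316 = \frac{19 \left(1 + 25^{2} + 25^{3}\right)}{25 \left(1 + 25\right)} - 316 = 19 \cdot \frac{1}{25} \cdot \frac{1}{26} \left(1 + 625 + 15625\right) - 316 = 19 \cdot \frac{1}{25} \cdot \frac{1}{26} \cdot 16251 - 316 = \frac{308769}{650} - 316 = \frac{103369}{650}$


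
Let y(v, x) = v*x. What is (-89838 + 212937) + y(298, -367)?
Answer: 13733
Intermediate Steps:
(-89838 + 212937) + y(298, -367) = (-89838 + 212937) + 298*(-367) = 123099 - 109366 = 13733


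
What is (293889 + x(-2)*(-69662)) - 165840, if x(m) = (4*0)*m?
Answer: 128049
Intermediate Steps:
x(m) = 0 (x(m) = 0*m = 0)
(293889 + x(-2)*(-69662)) - 165840 = (293889 + 0*(-69662)) - 165840 = (293889 + 0) - 165840 = 293889 - 165840 = 128049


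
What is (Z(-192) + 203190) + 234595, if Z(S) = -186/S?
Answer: 14009151/32 ≈ 4.3779e+5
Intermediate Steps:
(Z(-192) + 203190) + 234595 = (-186/(-192) + 203190) + 234595 = (-186*(-1/192) + 203190) + 234595 = (31/32 + 203190) + 234595 = 6502111/32 + 234595 = 14009151/32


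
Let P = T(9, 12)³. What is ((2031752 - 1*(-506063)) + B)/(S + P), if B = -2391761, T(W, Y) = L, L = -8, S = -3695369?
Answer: -146054/3695881 ≈ -0.039518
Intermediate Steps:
T(W, Y) = -8
P = -512 (P = (-8)³ = -512)
((2031752 - 1*(-506063)) + B)/(S + P) = ((2031752 - 1*(-506063)) - 2391761)/(-3695369 - 512) = ((2031752 + 506063) - 2391761)/(-3695881) = (2537815 - 2391761)*(-1/3695881) = 146054*(-1/3695881) = -146054/3695881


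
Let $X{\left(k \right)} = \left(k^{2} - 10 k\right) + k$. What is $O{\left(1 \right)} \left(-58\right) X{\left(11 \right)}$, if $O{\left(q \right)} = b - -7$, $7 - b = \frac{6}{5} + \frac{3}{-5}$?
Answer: $- \frac{85492}{5} \approx -17098.0$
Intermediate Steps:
$X{\left(k \right)} = k^{2} - 9 k$
$b = \frac{32}{5}$ ($b = 7 - \left(\frac{6}{5} + \frac{3}{-5}\right) = 7 - \left(6 \cdot \frac{1}{5} + 3 \left(- \frac{1}{5}\right)\right) = 7 - \left(\frac{6}{5} - \frac{3}{5}\right) = 7 - \frac{3}{5} = \frac{32}{5} \approx 6.4$)
$O{\left(q \right)} = \frac{67}{5}$ ($O{\left(q \right)} = \frac{32}{5} - -7 = \frac{32}{5} + 7 = \frac{67}{5}$)
$O{\left(1 \right)} \left(-58\right) X{\left(11 \right)} = \frac{67}{5} \left(-58\right) 11 \left(-9 + 11\right) = - \frac{3886 \cdot 11 \cdot 2}{5} = \left(- \frac{3886}{5}\right) 22 = - \frac{85492}{5}$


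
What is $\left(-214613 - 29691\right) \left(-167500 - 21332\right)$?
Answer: $46132412928$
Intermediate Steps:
$\left(-214613 - 29691\right) \left(-167500 - 21332\right) = \left(-244304\right) \left(-188832\right) = 46132412928$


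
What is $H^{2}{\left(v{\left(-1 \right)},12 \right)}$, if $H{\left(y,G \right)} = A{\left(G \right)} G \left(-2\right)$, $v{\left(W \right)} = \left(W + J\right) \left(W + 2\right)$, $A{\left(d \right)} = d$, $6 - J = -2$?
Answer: $82944$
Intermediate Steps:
$J = 8$ ($J = 6 - -2 = 6 + 2 = 8$)
$v{\left(W \right)} = \left(2 + W\right) \left(8 + W\right)$ ($v{\left(W \right)} = \left(W + 8\right) \left(W + 2\right) = \left(8 + W\right) \left(2 + W\right) = \left(2 + W\right) \left(8 + W\right)$)
$H{\left(y,G \right)} = - 2 G^{2}$ ($H{\left(y,G \right)} = G G \left(-2\right) = G^{2} \left(-2\right) = - 2 G^{2}$)
$H^{2}{\left(v{\left(-1 \right)},12 \right)} = \left(- 2 \cdot 12^{2}\right)^{2} = \left(\left(-2\right) 144\right)^{2} = \left(-288\right)^{2} = 82944$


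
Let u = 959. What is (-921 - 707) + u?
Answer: -669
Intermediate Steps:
(-921 - 707) + u = (-921 - 707) + 959 = -1628 + 959 = -669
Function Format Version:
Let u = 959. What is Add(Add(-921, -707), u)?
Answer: -669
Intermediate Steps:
Add(Add(-921, -707), u) = Add(Add(-921, -707), 959) = Add(-1628, 959) = -669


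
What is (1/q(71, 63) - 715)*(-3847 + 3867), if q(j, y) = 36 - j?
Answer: -100104/7 ≈ -14301.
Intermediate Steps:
(1/q(71, 63) - 715)*(-3847 + 3867) = (1/(36 - 1*71) - 715)*(-3847 + 3867) = (1/(36 - 71) - 715)*20 = (1/(-35) - 715)*20 = (-1/35 - 715)*20 = -25026/35*20 = -100104/7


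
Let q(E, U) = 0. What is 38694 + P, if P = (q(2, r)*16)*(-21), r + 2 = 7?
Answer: 38694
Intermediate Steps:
r = 5 (r = -2 + 7 = 5)
P = 0 (P = (0*16)*(-21) = 0*(-21) = 0)
38694 + P = 38694 + 0 = 38694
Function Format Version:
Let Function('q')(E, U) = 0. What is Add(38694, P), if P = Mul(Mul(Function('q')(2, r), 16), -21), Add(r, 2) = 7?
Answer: 38694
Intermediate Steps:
r = 5 (r = Add(-2, 7) = 5)
P = 0 (P = Mul(Mul(0, 16), -21) = Mul(0, -21) = 0)
Add(38694, P) = Add(38694, 0) = 38694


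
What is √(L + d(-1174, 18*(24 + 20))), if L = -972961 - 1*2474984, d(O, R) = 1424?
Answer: I*√3446521 ≈ 1856.5*I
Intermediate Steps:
L = -3447945 (L = -972961 - 2474984 = -3447945)
√(L + d(-1174, 18*(24 + 20))) = √(-3447945 + 1424) = √(-3446521) = I*√3446521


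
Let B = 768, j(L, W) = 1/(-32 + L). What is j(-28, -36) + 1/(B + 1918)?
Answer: -1313/80580 ≈ -0.016294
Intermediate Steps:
j(-28, -36) + 1/(B + 1918) = 1/(-32 - 28) + 1/(768 + 1918) = 1/(-60) + 1/2686 = -1/60 + 1/2686 = -1313/80580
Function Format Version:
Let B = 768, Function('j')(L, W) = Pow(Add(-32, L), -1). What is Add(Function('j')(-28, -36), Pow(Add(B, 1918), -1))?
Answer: Rational(-1313, 80580) ≈ -0.016294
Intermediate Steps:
Add(Function('j')(-28, -36), Pow(Add(B, 1918), -1)) = Add(Pow(Add(-32, -28), -1), Pow(Add(768, 1918), -1)) = Add(Pow(-60, -1), Pow(2686, -1)) = Add(Rational(-1, 60), Rational(1, 2686)) = Rational(-1313, 80580)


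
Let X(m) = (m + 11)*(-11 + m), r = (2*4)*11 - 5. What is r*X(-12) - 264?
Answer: 1645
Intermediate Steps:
r = 83 (r = 8*11 - 5 = 88 - 5 = 83)
X(m) = (-11 + m)*(11 + m) (X(m) = (11 + m)*(-11 + m) = (-11 + m)*(11 + m))
r*X(-12) - 264 = 83*(-121 + (-12)²) - 264 = 83*(-121 + 144) - 264 = 83*23 - 264 = 1909 - 264 = 1645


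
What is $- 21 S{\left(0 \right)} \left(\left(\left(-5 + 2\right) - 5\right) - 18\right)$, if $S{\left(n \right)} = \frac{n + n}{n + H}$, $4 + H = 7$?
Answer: $0$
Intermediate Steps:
$H = 3$ ($H = -4 + 7 = 3$)
$S{\left(n \right)} = \frac{2 n}{3 + n}$ ($S{\left(n \right)} = \frac{n + n}{n + 3} = \frac{2 n}{3 + n}$)
$- 21 S{\left(0 \right)} \left(\left(\left(-5 + 2\right) - 5\right) - 18\right) = - 21 \cdot 2 \cdot 0 \frac{1}{3 + 0} \left(\left(\left(-5 + 2\right) - 5\right) - 18\right) = - 21 \cdot 2 \cdot 0 \cdot \frac{1}{3} \left(\left(-3 - 5\right) - 18\right) = - 21 \cdot 2 \cdot 0 \cdot \frac{1}{3} \left(-8 - 18\right) = \left(-21\right) 0 \left(-26\right) = 0 \left(-26\right) = 0$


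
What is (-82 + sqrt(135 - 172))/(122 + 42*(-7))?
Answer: 41/86 - I*sqrt(37)/172 ≈ 0.47674 - 0.035365*I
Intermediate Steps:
(-82 + sqrt(135 - 172))/(122 + 42*(-7)) = (-82 + sqrt(-37))/(122 - 294) = (-82 + I*sqrt(37))/(-172) = (-82 + I*sqrt(37))*(-1/172) = 41/86 - I*sqrt(37)/172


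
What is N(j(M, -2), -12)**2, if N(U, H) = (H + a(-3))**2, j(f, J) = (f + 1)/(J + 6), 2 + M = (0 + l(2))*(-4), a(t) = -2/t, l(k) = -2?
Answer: 1336336/81 ≈ 16498.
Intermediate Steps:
M = 6 (M = -2 + (0 - 2)*(-4) = -2 - 2*(-4) = -2 + 8 = 6)
j(f, J) = (1 + f)/(6 + J)
N(U, H) = (2/3 + H)**2 (N(U, H) = (H - 2/(-3))**2 = (H - 2*(-1/3))**2 = (H + 2/3)**2 = (2/3 + H)**2)
N(j(M, -2), -12)**2 = ((2 + 3*(-12))**2/9)**2 = ((2 - 36)**2/9)**2 = ((1/9)*(-34)**2)**2 = ((1/9)*1156)**2 = (1156/9)**2 = 1336336/81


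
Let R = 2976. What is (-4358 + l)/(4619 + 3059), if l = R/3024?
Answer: -137246/241857 ≈ -0.56747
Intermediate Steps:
l = 62/63 (l = 2976/3024 = 2976*(1/3024) = 62/63 ≈ 0.98413)
(-4358 + l)/(4619 + 3059) = (-4358 + 62/63)/(4619 + 3059) = -274492/63/7678 = -274492/63*1/7678 = -137246/241857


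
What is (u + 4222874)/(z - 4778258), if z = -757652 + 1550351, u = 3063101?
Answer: -7285975/3985559 ≈ -1.8281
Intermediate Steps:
z = 792699
(u + 4222874)/(z - 4778258) = (3063101 + 4222874)/(792699 - 4778258) = 7285975/(-3985559) = 7285975*(-1/3985559) = -7285975/3985559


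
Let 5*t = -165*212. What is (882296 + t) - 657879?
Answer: 217421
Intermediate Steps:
t = -6996 (t = (-165*212)/5 = (⅕)*(-34980) = -6996)
(882296 + t) - 657879 = (882296 - 6996) - 657879 = 875300 - 657879 = 217421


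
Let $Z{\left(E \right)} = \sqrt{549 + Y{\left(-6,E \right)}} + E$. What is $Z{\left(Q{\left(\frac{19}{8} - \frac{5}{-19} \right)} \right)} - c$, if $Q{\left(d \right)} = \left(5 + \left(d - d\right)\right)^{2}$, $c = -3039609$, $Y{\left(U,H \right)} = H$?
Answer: $3039634 + \sqrt{574} \approx 3.0397 \cdot 10^{6}$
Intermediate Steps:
$Q{\left(d \right)} = 25$ ($Q{\left(d \right)} = \left(5 + 0\right)^{2} = 5^{2} = 25$)
$Z{\left(E \right)} = E + \sqrt{549 + E}$ ($Z{\left(E \right)} = \sqrt{549 + E} + E = E + \sqrt{549 + E}$)
$Z{\left(Q{\left(\frac{19}{8} - \frac{5}{-19} \right)} \right)} - c = \left(25 + \sqrt{549 + 25}\right) - -3039609 = \left(25 + \sqrt{574}\right) + 3039609 = 3039634 + \sqrt{574}$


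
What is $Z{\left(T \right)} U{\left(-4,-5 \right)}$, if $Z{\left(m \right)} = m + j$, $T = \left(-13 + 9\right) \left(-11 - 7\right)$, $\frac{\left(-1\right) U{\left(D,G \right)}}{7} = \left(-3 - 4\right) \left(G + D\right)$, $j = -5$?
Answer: $-29547$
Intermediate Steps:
$U{\left(D,G \right)} = 49 D + 49 G$ ($U{\left(D,G \right)} = - 7 \left(-3 - 4\right) \left(G + D\right) = - 7 \left(- 7 \left(D + G\right)\right) = - 7 \left(- 7 D - 7 G\right) = 49 D + 49 G$)
$T = 72$ ($T = \left(-4\right) \left(-18\right) = 72$)
$Z{\left(m \right)} = -5 + m$ ($Z{\left(m \right)} = m - 5 = -5 + m$)
$Z{\left(T \right)} U{\left(-4,-5 \right)} = \left(-5 + 72\right) \left(49 \left(-4\right) + 49 \left(-5\right)\right) = 67 \left(-196 - 245\right) = 67 \left(-441\right) = -29547$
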